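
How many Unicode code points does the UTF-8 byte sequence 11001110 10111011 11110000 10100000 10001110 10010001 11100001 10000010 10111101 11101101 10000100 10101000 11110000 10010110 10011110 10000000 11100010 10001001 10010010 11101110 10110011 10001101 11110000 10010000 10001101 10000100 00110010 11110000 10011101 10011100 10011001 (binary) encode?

10

Byte at offset 0: 0xCE = 11001110 → 2-byte char (#1). Advance 2.
Byte at offset 2: 0xF0 = 11110000 → 4-byte char (#2). Advance 4.
Byte at offset 6: 0xE1 = 11100001 → 3-byte char (#3). Advance 3.
Byte at offset 9: 0xED = 11101101 → 3-byte char (#4). Advance 3.
Byte at offset 12: 0xF0 = 11110000 → 4-byte char (#5). Advance 4.
Byte at offset 16: 0xE2 = 11100010 → 3-byte char (#6). Advance 3.
Byte at offset 19: 0xEE = 11101110 → 3-byte char (#7). Advance 3.
Byte at offset 22: 0xF0 = 11110000 → 4-byte char (#8). Advance 4.
Byte at offset 26: 0x32 = 00110010 → 1-byte char (#9). Advance 1.
Byte at offset 27: 0xF0 = 11110000 → 4-byte char (#10). Advance 4.
Reached end at offset 31 after 10 code points.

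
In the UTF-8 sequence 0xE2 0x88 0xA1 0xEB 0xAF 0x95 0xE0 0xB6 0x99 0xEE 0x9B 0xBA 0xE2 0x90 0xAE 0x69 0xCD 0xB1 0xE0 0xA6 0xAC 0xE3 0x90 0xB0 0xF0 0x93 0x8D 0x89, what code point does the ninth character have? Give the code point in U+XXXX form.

U+3430

Offset 0: leading byte 0xE2 = 11100010 → 3-byte char #1 = E2 88 A1.
Offset 3: leading byte 0xEB = 11101011 → 3-byte char #2 = EB AF 95.
Offset 6: leading byte 0xE0 = 11100000 → 3-byte char #3 = E0 B6 99.
Offset 9: leading byte 0xEE = 11101110 → 3-byte char #4 = EE 9B BA.
Offset 12: leading byte 0xE2 = 11100010 → 3-byte char #5 = E2 90 AE.
Offset 15: leading byte 0x69 = 01101001 → 1-byte char #6 = 69.
Offset 16: leading byte 0xCD = 11001101 → 2-byte char #7 = CD B1.
Offset 18: leading byte 0xE0 = 11100000 → 3-byte char #8 = E0 A6 AC.
Offset 21: leading byte 0xE3 = 11100011 → 3-byte char #9 = E3 90 B0.
Leading byte 0xE3 = 11100011 matches 1110xxxx → 3-byte sequence.
Byte 1: 0xE3 = 11100011, payload 0011 (4 bits).
Byte 2: 0x90 = 10010000 (10xxxxxx ✓), payload 010000.
Byte 3: 0xB0 = 10110000 (10xxxxxx ✓), payload 110000.
Concatenate: 0011010000110000 = 0x3430 (16 bits → U+3430).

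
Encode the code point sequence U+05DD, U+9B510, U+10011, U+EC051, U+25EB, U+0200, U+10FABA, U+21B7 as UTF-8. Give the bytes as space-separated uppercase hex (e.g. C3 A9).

D7 9D F2 9B 94 90 F0 90 80 91 F3 AC 81 91 E2 97 AB C8 80 F4 8F AA BA E2 86 B7

U+05DD: 2-byte form → D7 9D.
U+9B510: 4-byte form → F2 9B 94 90.
U+10011: 4-byte form → F0 90 80 91.
U+EC051: 4-byte form → F3 AC 81 91.
U+25EB: 3-byte form → E2 97 AB.
U+0200: 2-byte form → C8 80.
U+10FABA: 4-byte form → F4 8F AA BA.
U+21B7: 3-byte form → E2 86 B7.
Concatenated (26 bytes): D7 9D F2 9B 94 90 F0 90 80 91 F3 AC 81 91 E2 97 AB C8 80 F4 8F AA BA E2 86 B7.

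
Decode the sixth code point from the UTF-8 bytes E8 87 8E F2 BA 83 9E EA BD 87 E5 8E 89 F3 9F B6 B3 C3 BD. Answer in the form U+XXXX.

U+00FD

Offset 0: leading byte 0xE8 = 11101000 → 3-byte char #1 = E8 87 8E.
Offset 3: leading byte 0xF2 = 11110010 → 4-byte char #2 = F2 BA 83 9E.
Offset 7: leading byte 0xEA = 11101010 → 3-byte char #3 = EA BD 87.
Offset 10: leading byte 0xE5 = 11100101 → 3-byte char #4 = E5 8E 89.
Offset 13: leading byte 0xF3 = 11110011 → 4-byte char #5 = F3 9F B6 B3.
Offset 17: leading byte 0xC3 = 11000011 → 2-byte char #6 = C3 BD.
Leading byte 0xC3 = 11000011 matches 110xxxxx → 2-byte sequence.
Byte 1: 0xC3 = 11000011, payload 00011 (5 bits).
Byte 2: 0xBD = 10111101 (10xxxxxx ✓), payload 111101.
Concatenate: 00011111101 = 0xFD (11 bits → U+00FD).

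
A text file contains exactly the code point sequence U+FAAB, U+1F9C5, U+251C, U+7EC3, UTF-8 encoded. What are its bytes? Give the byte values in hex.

EF AA AB F0 9F A7 85 E2 94 9C E7 BB 83

U+FAAB: 3-byte form → EF AA AB.
U+1F9C5: 4-byte form → F0 9F A7 85.
U+251C: 3-byte form → E2 94 9C.
U+7EC3: 3-byte form → E7 BB 83.
Concatenated (13 bytes): EF AA AB F0 9F A7 85 E2 94 9C E7 BB 83.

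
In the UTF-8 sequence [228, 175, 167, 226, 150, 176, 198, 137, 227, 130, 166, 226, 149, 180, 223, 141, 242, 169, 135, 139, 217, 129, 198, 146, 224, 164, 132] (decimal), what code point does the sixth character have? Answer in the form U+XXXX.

U+07CD

Offset 0: leading byte 0xE4 = 11100100 → 3-byte char #1 = E4 AF A7.
Offset 3: leading byte 0xE2 = 11100010 → 3-byte char #2 = E2 96 B0.
Offset 6: leading byte 0xC6 = 11000110 → 2-byte char #3 = C6 89.
Offset 8: leading byte 0xE3 = 11100011 → 3-byte char #4 = E3 82 A6.
Offset 11: leading byte 0xE2 = 11100010 → 3-byte char #5 = E2 95 B4.
Offset 14: leading byte 0xDF = 11011111 → 2-byte char #6 = DF 8D.
Leading byte 0xDF = 11011111 matches 110xxxxx → 2-byte sequence.
Byte 1: 0xDF = 11011111, payload 11111 (5 bits).
Byte 2: 0x8D = 10001101 (10xxxxxx ✓), payload 001101.
Concatenate: 11111001101 = 0x7CD (11 bits → U+07CD).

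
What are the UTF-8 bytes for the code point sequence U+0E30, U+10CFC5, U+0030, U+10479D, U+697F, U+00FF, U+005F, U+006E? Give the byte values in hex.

U+0E30: 3-byte form → E0 B8 B0.
U+10CFC5: 4-byte form → F4 8C BF 85.
U+0030: 1-byte form → 30.
U+10479D: 4-byte form → F4 84 9E 9D.
U+697F: 3-byte form → E6 A5 BF.
U+00FF: 2-byte form → C3 BF.
U+005F: 1-byte form → 5F.
U+006E: 1-byte form → 6E.
Concatenated (19 bytes): E0 B8 B0 F4 8C BF 85 30 F4 84 9E 9D E6 A5 BF C3 BF 5F 6E.

E0 B8 B0 F4 8C BF 85 30 F4 84 9E 9D E6 A5 BF C3 BF 5F 6E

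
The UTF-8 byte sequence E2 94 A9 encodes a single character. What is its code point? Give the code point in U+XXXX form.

U+2529

Leading byte 0xE2 = 11100010 matches 1110xxxx → 3-byte sequence.
Byte 1: 0xE2 = 11100010, payload 0010 (4 bits).
Byte 2: 0x94 = 10010100 (10xxxxxx ✓), payload 010100.
Byte 3: 0xA9 = 10101001 (10xxxxxx ✓), payload 101001.
Concatenate: 0010010100101001 = 0x2529 (16 bits → U+2529).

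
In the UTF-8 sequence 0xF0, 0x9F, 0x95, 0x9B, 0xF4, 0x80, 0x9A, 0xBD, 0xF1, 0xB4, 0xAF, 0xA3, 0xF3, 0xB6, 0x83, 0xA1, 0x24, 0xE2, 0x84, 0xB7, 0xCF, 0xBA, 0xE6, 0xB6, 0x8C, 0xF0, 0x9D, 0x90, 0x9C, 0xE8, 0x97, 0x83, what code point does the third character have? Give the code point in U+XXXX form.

U+74BE3

Offset 0: leading byte 0xF0 = 11110000 → 4-byte char #1 = F0 9F 95 9B.
Offset 4: leading byte 0xF4 = 11110100 → 4-byte char #2 = F4 80 9A BD.
Offset 8: leading byte 0xF1 = 11110001 → 4-byte char #3 = F1 B4 AF A3.
Leading byte 0xF1 = 11110001 matches 11110xxx → 4-byte sequence.
Byte 1: 0xF1 = 11110001, payload 001 (3 bits).
Byte 2: 0xB4 = 10110100 (10xxxxxx ✓), payload 110100.
Byte 3: 0xAF = 10101111 (10xxxxxx ✓), payload 101111.
Byte 4: 0xA3 = 10100011 (10xxxxxx ✓), payload 100011.
Concatenate: 001110100101111100011 = 0x74BE3 (21 bits → U+74BE3).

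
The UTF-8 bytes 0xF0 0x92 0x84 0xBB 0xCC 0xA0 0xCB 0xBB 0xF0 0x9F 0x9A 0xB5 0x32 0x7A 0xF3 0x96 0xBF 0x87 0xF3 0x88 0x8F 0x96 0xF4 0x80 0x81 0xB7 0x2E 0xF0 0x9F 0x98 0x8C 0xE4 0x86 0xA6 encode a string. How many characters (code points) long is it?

12

Byte at offset 0: 0xF0 = 11110000 → 4-byte char (#1). Advance 4.
Byte at offset 4: 0xCC = 11001100 → 2-byte char (#2). Advance 2.
Byte at offset 6: 0xCB = 11001011 → 2-byte char (#3). Advance 2.
Byte at offset 8: 0xF0 = 11110000 → 4-byte char (#4). Advance 4.
Byte at offset 12: 0x32 = 00110010 → 1-byte char (#5). Advance 1.
Byte at offset 13: 0x7A = 01111010 → 1-byte char (#6). Advance 1.
Byte at offset 14: 0xF3 = 11110011 → 4-byte char (#7). Advance 4.
Byte at offset 18: 0xF3 = 11110011 → 4-byte char (#8). Advance 4.
Byte at offset 22: 0xF4 = 11110100 → 4-byte char (#9). Advance 4.
Byte at offset 26: 0x2E = 00101110 → 1-byte char (#10). Advance 1.
Byte at offset 27: 0xF0 = 11110000 → 4-byte char (#11). Advance 4.
Byte at offset 31: 0xE4 = 11100100 → 3-byte char (#12). Advance 3.
Reached end at offset 34 after 12 code points.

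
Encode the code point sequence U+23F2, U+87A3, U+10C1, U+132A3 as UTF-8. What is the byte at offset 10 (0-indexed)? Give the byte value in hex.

U+23F2 → 3-byte form E2 8F B2 at offsets 0–2.
U+87A3 → 3-byte form E8 9E A3 at offsets 3–5.
U+10C1 → 3-byte form E1 83 81 at offsets 6–8.
U+132A3 → 4-byte form F0 93 8A A3 at offsets 9–12.
Offset 10 falls in char 4's range; it's byte 2 of F0 93 8A A3 = 0x93.

0x93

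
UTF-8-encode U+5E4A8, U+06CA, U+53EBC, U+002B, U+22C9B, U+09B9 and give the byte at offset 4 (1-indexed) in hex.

1-indexed offset 4 is 0-indexed offset 3.
U+5E4A8 → 4-byte form F1 9E 92 A8 at offsets 0–3.
Offset 3 falls in char 1's range; it's byte 4 of F1 9E 92 A8 = 0xA8.

0xA8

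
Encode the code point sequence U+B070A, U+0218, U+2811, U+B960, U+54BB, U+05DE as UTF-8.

U+B070A: 4-byte form → F2 B0 9C 8A.
U+0218: 2-byte form → C8 98.
U+2811: 3-byte form → E2 A0 91.
U+B960: 3-byte form → EB A5 A0.
U+54BB: 3-byte form → E5 92 BB.
U+05DE: 2-byte form → D7 9E.
Concatenated (17 bytes): F2 B0 9C 8A C8 98 E2 A0 91 EB A5 A0 E5 92 BB D7 9E.

F2 B0 9C 8A C8 98 E2 A0 91 EB A5 A0 E5 92 BB D7 9E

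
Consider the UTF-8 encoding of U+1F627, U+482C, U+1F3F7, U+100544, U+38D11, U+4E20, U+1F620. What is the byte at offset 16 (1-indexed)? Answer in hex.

1-indexed offset 16 is 0-indexed offset 15.
U+1F627 → 4-byte form F0 9F 98 A7 at offsets 0–3.
U+482C → 3-byte form E4 A0 AC at offsets 4–6.
U+1F3F7 → 4-byte form F0 9F 8F B7 at offsets 7–10.
U+100544 → 4-byte form F4 80 95 84 at offsets 11–14.
U+38D11 → 4-byte form F0 B8 B4 91 at offsets 15–18.
Offset 15 falls in char 5's range; it's byte 1 of F0 B8 B4 91 = 0xF0.

0xF0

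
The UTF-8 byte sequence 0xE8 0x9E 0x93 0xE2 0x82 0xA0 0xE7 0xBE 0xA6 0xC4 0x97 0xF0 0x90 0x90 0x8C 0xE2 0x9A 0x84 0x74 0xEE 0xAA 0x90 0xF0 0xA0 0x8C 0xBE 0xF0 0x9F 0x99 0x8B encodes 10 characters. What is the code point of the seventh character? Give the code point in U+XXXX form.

U+0074

Offset 0: leading byte 0xE8 = 11101000 → 3-byte char #1 = E8 9E 93.
Offset 3: leading byte 0xE2 = 11100010 → 3-byte char #2 = E2 82 A0.
Offset 6: leading byte 0xE7 = 11100111 → 3-byte char #3 = E7 BE A6.
Offset 9: leading byte 0xC4 = 11000100 → 2-byte char #4 = C4 97.
Offset 11: leading byte 0xF0 = 11110000 → 4-byte char #5 = F0 90 90 8C.
Offset 15: leading byte 0xE2 = 11100010 → 3-byte char #6 = E2 9A 84.
Offset 18: leading byte 0x74 = 01110100 → 1-byte char #7 = 74.
Leading byte 0x74 = 01110100 matches 0xxxxxxx → 1-byte sequence.
Byte 1: 0x74 = 01110100, payload 1110100 (7 bits).
Concatenate: 1110100 = 0x74 (7 bits → U+0074).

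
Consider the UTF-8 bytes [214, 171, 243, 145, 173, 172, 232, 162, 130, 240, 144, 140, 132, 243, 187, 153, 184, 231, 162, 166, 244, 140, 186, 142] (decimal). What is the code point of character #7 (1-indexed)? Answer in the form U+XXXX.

U+10CE8E

Offset 0: leading byte 0xD6 = 11010110 → 2-byte char #1 = D6 AB.
Offset 2: leading byte 0xF3 = 11110011 → 4-byte char #2 = F3 91 AD AC.
Offset 6: leading byte 0xE8 = 11101000 → 3-byte char #3 = E8 A2 82.
Offset 9: leading byte 0xF0 = 11110000 → 4-byte char #4 = F0 90 8C 84.
Offset 13: leading byte 0xF3 = 11110011 → 4-byte char #5 = F3 BB 99 B8.
Offset 17: leading byte 0xE7 = 11100111 → 3-byte char #6 = E7 A2 A6.
Offset 20: leading byte 0xF4 = 11110100 → 4-byte char #7 = F4 8C BA 8E.
Leading byte 0xF4 = 11110100 matches 11110xxx → 4-byte sequence.
Byte 1: 0xF4 = 11110100, payload 100 (3 bits).
Byte 2: 0x8C = 10001100 (10xxxxxx ✓), payload 001100.
Byte 3: 0xBA = 10111010 (10xxxxxx ✓), payload 111010.
Byte 4: 0x8E = 10001110 (10xxxxxx ✓), payload 001110.
Concatenate: 100001100111010001110 = 0x10CE8E (21 bits → U+10CE8E).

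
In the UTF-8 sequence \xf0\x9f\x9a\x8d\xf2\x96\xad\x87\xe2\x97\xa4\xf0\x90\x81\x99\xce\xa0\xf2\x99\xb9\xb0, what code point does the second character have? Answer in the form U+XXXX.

U+96B47

Offset 0: leading byte 0xF0 = 11110000 → 4-byte char #1 = F0 9F 9A 8D.
Offset 4: leading byte 0xF2 = 11110010 → 4-byte char #2 = F2 96 AD 87.
Leading byte 0xF2 = 11110010 matches 11110xxx → 4-byte sequence.
Byte 1: 0xF2 = 11110010, payload 010 (3 bits).
Byte 2: 0x96 = 10010110 (10xxxxxx ✓), payload 010110.
Byte 3: 0xAD = 10101101 (10xxxxxx ✓), payload 101101.
Byte 4: 0x87 = 10000111 (10xxxxxx ✓), payload 000111.
Concatenate: 010010110101101000111 = 0x96B47 (21 bits → U+96B47).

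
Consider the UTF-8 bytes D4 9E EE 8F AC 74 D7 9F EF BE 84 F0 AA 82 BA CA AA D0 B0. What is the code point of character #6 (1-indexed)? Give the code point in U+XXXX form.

U+2A0BA

Offset 0: leading byte 0xD4 = 11010100 → 2-byte char #1 = D4 9E.
Offset 2: leading byte 0xEE = 11101110 → 3-byte char #2 = EE 8F AC.
Offset 5: leading byte 0x74 = 01110100 → 1-byte char #3 = 74.
Offset 6: leading byte 0xD7 = 11010111 → 2-byte char #4 = D7 9F.
Offset 8: leading byte 0xEF = 11101111 → 3-byte char #5 = EF BE 84.
Offset 11: leading byte 0xF0 = 11110000 → 4-byte char #6 = F0 AA 82 BA.
Leading byte 0xF0 = 11110000 matches 11110xxx → 4-byte sequence.
Byte 1: 0xF0 = 11110000, payload 000 (3 bits).
Byte 2: 0xAA = 10101010 (10xxxxxx ✓), payload 101010.
Byte 3: 0x82 = 10000010 (10xxxxxx ✓), payload 000010.
Byte 4: 0xBA = 10111010 (10xxxxxx ✓), payload 111010.
Concatenate: 000101010000010111010 = 0x2A0BA (21 bits → U+2A0BA).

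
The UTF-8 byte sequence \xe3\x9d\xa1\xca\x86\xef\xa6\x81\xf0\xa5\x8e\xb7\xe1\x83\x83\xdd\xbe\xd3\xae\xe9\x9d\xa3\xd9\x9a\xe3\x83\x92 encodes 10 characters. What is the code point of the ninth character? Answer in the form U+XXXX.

U+065A

Offset 0: leading byte 0xE3 = 11100011 → 3-byte char #1 = E3 9D A1.
Offset 3: leading byte 0xCA = 11001010 → 2-byte char #2 = CA 86.
Offset 5: leading byte 0xEF = 11101111 → 3-byte char #3 = EF A6 81.
Offset 8: leading byte 0xF0 = 11110000 → 4-byte char #4 = F0 A5 8E B7.
Offset 12: leading byte 0xE1 = 11100001 → 3-byte char #5 = E1 83 83.
Offset 15: leading byte 0xDD = 11011101 → 2-byte char #6 = DD BE.
Offset 17: leading byte 0xD3 = 11010011 → 2-byte char #7 = D3 AE.
Offset 19: leading byte 0xE9 = 11101001 → 3-byte char #8 = E9 9D A3.
Offset 22: leading byte 0xD9 = 11011001 → 2-byte char #9 = D9 9A.
Leading byte 0xD9 = 11011001 matches 110xxxxx → 2-byte sequence.
Byte 1: 0xD9 = 11011001, payload 11001 (5 bits).
Byte 2: 0x9A = 10011010 (10xxxxxx ✓), payload 011010.
Concatenate: 11001011010 = 0x65A (11 bits → U+065A).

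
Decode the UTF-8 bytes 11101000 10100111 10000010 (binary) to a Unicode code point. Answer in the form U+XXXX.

Leading byte 0xE8 = 11101000 matches 1110xxxx → 3-byte sequence.
Byte 1: 0xE8 = 11101000, payload 1000 (4 bits).
Byte 2: 0xA7 = 10100111 (10xxxxxx ✓), payload 100111.
Byte 3: 0x82 = 10000010 (10xxxxxx ✓), payload 000010.
Concatenate: 1000100111000010 = 0x89C2 (16 bits → U+89C2).

U+89C2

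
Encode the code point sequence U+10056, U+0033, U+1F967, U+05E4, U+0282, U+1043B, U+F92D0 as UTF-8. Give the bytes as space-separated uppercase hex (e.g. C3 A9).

U+10056: 4-byte form → F0 90 81 96.
U+0033: 1-byte form → 33.
U+1F967: 4-byte form → F0 9F A5 A7.
U+05E4: 2-byte form → D7 A4.
U+0282: 2-byte form → CA 82.
U+1043B: 4-byte form → F0 90 90 BB.
U+F92D0: 4-byte form → F3 B9 8B 90.
Concatenated (21 bytes): F0 90 81 96 33 F0 9F A5 A7 D7 A4 CA 82 F0 90 90 BB F3 B9 8B 90.

F0 90 81 96 33 F0 9F A5 A7 D7 A4 CA 82 F0 90 90 BB F3 B9 8B 90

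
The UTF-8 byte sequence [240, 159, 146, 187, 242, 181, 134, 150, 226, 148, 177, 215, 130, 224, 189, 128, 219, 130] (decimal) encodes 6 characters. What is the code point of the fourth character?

U+05C2

Offset 0: leading byte 0xF0 = 11110000 → 4-byte char #1 = F0 9F 92 BB.
Offset 4: leading byte 0xF2 = 11110010 → 4-byte char #2 = F2 B5 86 96.
Offset 8: leading byte 0xE2 = 11100010 → 3-byte char #3 = E2 94 B1.
Offset 11: leading byte 0xD7 = 11010111 → 2-byte char #4 = D7 82.
Leading byte 0xD7 = 11010111 matches 110xxxxx → 2-byte sequence.
Byte 1: 0xD7 = 11010111, payload 10111 (5 bits).
Byte 2: 0x82 = 10000010 (10xxxxxx ✓), payload 000010.
Concatenate: 10111000010 = 0x5C2 (11 bits → U+05C2).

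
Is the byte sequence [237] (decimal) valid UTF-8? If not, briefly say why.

invalid (sequence truncated)

Leading byte 0xED = 11101101 → 3-byte form, but only 1 byte is present.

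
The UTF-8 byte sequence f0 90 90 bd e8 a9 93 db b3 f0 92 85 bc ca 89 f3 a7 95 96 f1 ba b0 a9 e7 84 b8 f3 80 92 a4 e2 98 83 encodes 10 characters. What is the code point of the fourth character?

U+1217C

Offset 0: leading byte 0xF0 = 11110000 → 4-byte char #1 = F0 90 90 BD.
Offset 4: leading byte 0xE8 = 11101000 → 3-byte char #2 = E8 A9 93.
Offset 7: leading byte 0xDB = 11011011 → 2-byte char #3 = DB B3.
Offset 9: leading byte 0xF0 = 11110000 → 4-byte char #4 = F0 92 85 BC.
Leading byte 0xF0 = 11110000 matches 11110xxx → 4-byte sequence.
Byte 1: 0xF0 = 11110000, payload 000 (3 bits).
Byte 2: 0x92 = 10010010 (10xxxxxx ✓), payload 010010.
Byte 3: 0x85 = 10000101 (10xxxxxx ✓), payload 000101.
Byte 4: 0xBC = 10111100 (10xxxxxx ✓), payload 111100.
Concatenate: 000010010000101111100 = 0x1217C (21 bits → U+1217C).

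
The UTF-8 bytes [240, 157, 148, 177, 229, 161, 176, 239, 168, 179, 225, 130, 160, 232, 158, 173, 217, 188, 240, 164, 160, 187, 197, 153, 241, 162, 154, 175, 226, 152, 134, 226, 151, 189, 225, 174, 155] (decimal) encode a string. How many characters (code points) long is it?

Byte at offset 0: 0xF0 = 11110000 → 4-byte char (#1). Advance 4.
Byte at offset 4: 0xE5 = 11100101 → 3-byte char (#2). Advance 3.
Byte at offset 7: 0xEF = 11101111 → 3-byte char (#3). Advance 3.
Byte at offset 10: 0xE1 = 11100001 → 3-byte char (#4). Advance 3.
Byte at offset 13: 0xE8 = 11101000 → 3-byte char (#5). Advance 3.
Byte at offset 16: 0xD9 = 11011001 → 2-byte char (#6). Advance 2.
Byte at offset 18: 0xF0 = 11110000 → 4-byte char (#7). Advance 4.
Byte at offset 22: 0xC5 = 11000101 → 2-byte char (#8). Advance 2.
Byte at offset 24: 0xF1 = 11110001 → 4-byte char (#9). Advance 4.
Byte at offset 28: 0xE2 = 11100010 → 3-byte char (#10). Advance 3.
Byte at offset 31: 0xE2 = 11100010 → 3-byte char (#11). Advance 3.
Byte at offset 34: 0xE1 = 11100001 → 3-byte char (#12). Advance 3.
Reached end at offset 37 after 12 code points.

12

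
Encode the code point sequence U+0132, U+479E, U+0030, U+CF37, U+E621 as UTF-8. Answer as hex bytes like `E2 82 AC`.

U+0132: 2-byte form → C4 B2.
U+479E: 3-byte form → E4 9E 9E.
U+0030: 1-byte form → 30.
U+CF37: 3-byte form → EC BC B7.
U+E621: 3-byte form → EE 98 A1.
Concatenated (12 bytes): C4 B2 E4 9E 9E 30 EC BC B7 EE 98 A1.

C4 B2 E4 9E 9E 30 EC BC B7 EE 98 A1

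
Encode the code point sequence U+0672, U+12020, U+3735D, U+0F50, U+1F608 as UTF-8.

D9 B2 F0 92 80 A0 F0 B7 8D 9D E0 BD 90 F0 9F 98 88

U+0672: 2-byte form → D9 B2.
U+12020: 4-byte form → F0 92 80 A0.
U+3735D: 4-byte form → F0 B7 8D 9D.
U+0F50: 3-byte form → E0 BD 90.
U+1F608: 4-byte form → F0 9F 98 88.
Concatenated (17 bytes): D9 B2 F0 92 80 A0 F0 B7 8D 9D E0 BD 90 F0 9F 98 88.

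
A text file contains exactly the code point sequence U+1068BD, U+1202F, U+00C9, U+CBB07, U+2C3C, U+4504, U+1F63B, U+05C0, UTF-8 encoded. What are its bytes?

F4 86 A2 BD F0 92 80 AF C3 89 F3 8B AC 87 E2 B0 BC E4 94 84 F0 9F 98 BB D7 80

U+1068BD: 4-byte form → F4 86 A2 BD.
U+1202F: 4-byte form → F0 92 80 AF.
U+00C9: 2-byte form → C3 89.
U+CBB07: 4-byte form → F3 8B AC 87.
U+2C3C: 3-byte form → E2 B0 BC.
U+4504: 3-byte form → E4 94 84.
U+1F63B: 4-byte form → F0 9F 98 BB.
U+05C0: 2-byte form → D7 80.
Concatenated (26 bytes): F4 86 A2 BD F0 92 80 AF C3 89 F3 8B AC 87 E2 B0 BC E4 94 84 F0 9F 98 BB D7 80.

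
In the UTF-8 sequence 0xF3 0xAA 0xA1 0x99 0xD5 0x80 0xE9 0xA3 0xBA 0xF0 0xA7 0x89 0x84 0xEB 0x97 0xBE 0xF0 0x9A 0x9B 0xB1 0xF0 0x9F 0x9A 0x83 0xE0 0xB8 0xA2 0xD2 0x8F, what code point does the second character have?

Offset 0: leading byte 0xF3 = 11110011 → 4-byte char #1 = F3 AA A1 99.
Offset 4: leading byte 0xD5 = 11010101 → 2-byte char #2 = D5 80.
Leading byte 0xD5 = 11010101 matches 110xxxxx → 2-byte sequence.
Byte 1: 0xD5 = 11010101, payload 10101 (5 bits).
Byte 2: 0x80 = 10000000 (10xxxxxx ✓), payload 000000.
Concatenate: 10101000000 = 0x540 (11 bits → U+0540).

U+0540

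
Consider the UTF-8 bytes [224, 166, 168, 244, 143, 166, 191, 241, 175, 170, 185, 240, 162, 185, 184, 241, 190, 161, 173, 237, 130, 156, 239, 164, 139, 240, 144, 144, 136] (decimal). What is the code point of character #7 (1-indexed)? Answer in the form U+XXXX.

U+F90B

Offset 0: leading byte 0xE0 = 11100000 → 3-byte char #1 = E0 A6 A8.
Offset 3: leading byte 0xF4 = 11110100 → 4-byte char #2 = F4 8F A6 BF.
Offset 7: leading byte 0xF1 = 11110001 → 4-byte char #3 = F1 AF AA B9.
Offset 11: leading byte 0xF0 = 11110000 → 4-byte char #4 = F0 A2 B9 B8.
Offset 15: leading byte 0xF1 = 11110001 → 4-byte char #5 = F1 BE A1 AD.
Offset 19: leading byte 0xED = 11101101 → 3-byte char #6 = ED 82 9C.
Offset 22: leading byte 0xEF = 11101111 → 3-byte char #7 = EF A4 8B.
Leading byte 0xEF = 11101111 matches 1110xxxx → 3-byte sequence.
Byte 1: 0xEF = 11101111, payload 1111 (4 bits).
Byte 2: 0xA4 = 10100100 (10xxxxxx ✓), payload 100100.
Byte 3: 0x8B = 10001011 (10xxxxxx ✓), payload 001011.
Concatenate: 1111100100001011 = 0xF90B (16 bits → U+F90B).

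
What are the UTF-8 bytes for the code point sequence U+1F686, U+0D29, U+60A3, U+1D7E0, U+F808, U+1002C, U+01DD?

F0 9F 9A 86 E0 B4 A9 E6 82 A3 F0 9D 9F A0 EF A0 88 F0 90 80 AC C7 9D

U+1F686: 4-byte form → F0 9F 9A 86.
U+0D29: 3-byte form → E0 B4 A9.
U+60A3: 3-byte form → E6 82 A3.
U+1D7E0: 4-byte form → F0 9D 9F A0.
U+F808: 3-byte form → EF A0 88.
U+1002C: 4-byte form → F0 90 80 AC.
U+01DD: 2-byte form → C7 9D.
Concatenated (23 bytes): F0 9F 9A 86 E0 B4 A9 E6 82 A3 F0 9D 9F A0 EF A0 88 F0 90 80 AC C7 9D.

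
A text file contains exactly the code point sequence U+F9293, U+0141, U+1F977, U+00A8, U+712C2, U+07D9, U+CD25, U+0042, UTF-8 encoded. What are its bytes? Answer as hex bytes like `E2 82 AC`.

U+F9293: 4-byte form → F3 B9 8A 93.
U+0141: 2-byte form → C5 81.
U+1F977: 4-byte form → F0 9F A5 B7.
U+00A8: 2-byte form → C2 A8.
U+712C2: 4-byte form → F1 B1 8B 82.
U+07D9: 2-byte form → DF 99.
U+CD25: 3-byte form → EC B4 A5.
U+0042: 1-byte form → 42.
Concatenated (22 bytes): F3 B9 8A 93 C5 81 F0 9F A5 B7 C2 A8 F1 B1 8B 82 DF 99 EC B4 A5 42.

F3 B9 8A 93 C5 81 F0 9F A5 B7 C2 A8 F1 B1 8B 82 DF 99 EC B4 A5 42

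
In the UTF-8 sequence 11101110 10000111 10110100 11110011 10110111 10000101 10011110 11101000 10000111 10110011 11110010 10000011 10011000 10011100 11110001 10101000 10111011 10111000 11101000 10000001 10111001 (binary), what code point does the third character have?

U+81F3

Offset 0: leading byte 0xEE = 11101110 → 3-byte char #1 = EE 87 B4.
Offset 3: leading byte 0xF3 = 11110011 → 4-byte char #2 = F3 B7 85 9E.
Offset 7: leading byte 0xE8 = 11101000 → 3-byte char #3 = E8 87 B3.
Leading byte 0xE8 = 11101000 matches 1110xxxx → 3-byte sequence.
Byte 1: 0xE8 = 11101000, payload 1000 (4 bits).
Byte 2: 0x87 = 10000111 (10xxxxxx ✓), payload 000111.
Byte 3: 0xB3 = 10110011 (10xxxxxx ✓), payload 110011.
Concatenate: 1000000111110011 = 0x81F3 (16 bits → U+81F3).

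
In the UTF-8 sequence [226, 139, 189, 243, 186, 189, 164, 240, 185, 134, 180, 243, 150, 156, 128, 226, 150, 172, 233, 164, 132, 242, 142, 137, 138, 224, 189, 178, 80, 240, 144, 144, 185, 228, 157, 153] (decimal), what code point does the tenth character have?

Offset 0: leading byte 0xE2 = 11100010 → 3-byte char #1 = E2 8B BD.
Offset 3: leading byte 0xF3 = 11110011 → 4-byte char #2 = F3 BA BD A4.
Offset 7: leading byte 0xF0 = 11110000 → 4-byte char #3 = F0 B9 86 B4.
Offset 11: leading byte 0xF3 = 11110011 → 4-byte char #4 = F3 96 9C 80.
Offset 15: leading byte 0xE2 = 11100010 → 3-byte char #5 = E2 96 AC.
Offset 18: leading byte 0xE9 = 11101001 → 3-byte char #6 = E9 A4 84.
Offset 21: leading byte 0xF2 = 11110010 → 4-byte char #7 = F2 8E 89 8A.
Offset 25: leading byte 0xE0 = 11100000 → 3-byte char #8 = E0 BD B2.
Offset 28: leading byte 0x50 = 01010000 → 1-byte char #9 = 50.
Offset 29: leading byte 0xF0 = 11110000 → 4-byte char #10 = F0 90 90 B9.
Leading byte 0xF0 = 11110000 matches 11110xxx → 4-byte sequence.
Byte 1: 0xF0 = 11110000, payload 000 (3 bits).
Byte 2: 0x90 = 10010000 (10xxxxxx ✓), payload 010000.
Byte 3: 0x90 = 10010000 (10xxxxxx ✓), payload 010000.
Byte 4: 0xB9 = 10111001 (10xxxxxx ✓), payload 111001.
Concatenate: 000010000010000111001 = 0x10439 (21 bits → U+10439).

U+10439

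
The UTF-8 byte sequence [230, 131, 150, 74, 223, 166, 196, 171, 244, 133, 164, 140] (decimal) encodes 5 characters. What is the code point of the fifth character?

U+10590C

Offset 0: leading byte 0xE6 = 11100110 → 3-byte char #1 = E6 83 96.
Offset 3: leading byte 0x4A = 01001010 → 1-byte char #2 = 4A.
Offset 4: leading byte 0xDF = 11011111 → 2-byte char #3 = DF A6.
Offset 6: leading byte 0xC4 = 11000100 → 2-byte char #4 = C4 AB.
Offset 8: leading byte 0xF4 = 11110100 → 4-byte char #5 = F4 85 A4 8C.
Leading byte 0xF4 = 11110100 matches 11110xxx → 4-byte sequence.
Byte 1: 0xF4 = 11110100, payload 100 (3 bits).
Byte 2: 0x85 = 10000101 (10xxxxxx ✓), payload 000101.
Byte 3: 0xA4 = 10100100 (10xxxxxx ✓), payload 100100.
Byte 4: 0x8C = 10001100 (10xxxxxx ✓), payload 001100.
Concatenate: 100000101100100001100 = 0x10590C (21 bits → U+10590C).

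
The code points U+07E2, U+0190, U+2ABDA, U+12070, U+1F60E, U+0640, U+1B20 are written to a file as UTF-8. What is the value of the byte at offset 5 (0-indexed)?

U+07E2 → 2-byte form DF A2 at offsets 0–1.
U+0190 → 2-byte form C6 90 at offsets 2–3.
U+2ABDA → 4-byte form F0 AA AF 9A at offsets 4–7.
Offset 5 falls in char 3's range; it's byte 2 of F0 AA AF 9A = 0xAA.

0xAA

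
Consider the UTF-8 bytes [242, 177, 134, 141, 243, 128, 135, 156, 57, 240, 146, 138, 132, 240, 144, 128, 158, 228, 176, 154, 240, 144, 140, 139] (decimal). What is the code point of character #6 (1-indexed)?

Offset 0: leading byte 0xF2 = 11110010 → 4-byte char #1 = F2 B1 86 8D.
Offset 4: leading byte 0xF3 = 11110011 → 4-byte char #2 = F3 80 87 9C.
Offset 8: leading byte 0x39 = 00111001 → 1-byte char #3 = 39.
Offset 9: leading byte 0xF0 = 11110000 → 4-byte char #4 = F0 92 8A 84.
Offset 13: leading byte 0xF0 = 11110000 → 4-byte char #5 = F0 90 80 9E.
Offset 17: leading byte 0xE4 = 11100100 → 3-byte char #6 = E4 B0 9A.
Leading byte 0xE4 = 11100100 matches 1110xxxx → 3-byte sequence.
Byte 1: 0xE4 = 11100100, payload 0100 (4 bits).
Byte 2: 0xB0 = 10110000 (10xxxxxx ✓), payload 110000.
Byte 3: 0x9A = 10011010 (10xxxxxx ✓), payload 011010.
Concatenate: 0100110000011010 = 0x4C1A (16 bits → U+4C1A).

U+4C1A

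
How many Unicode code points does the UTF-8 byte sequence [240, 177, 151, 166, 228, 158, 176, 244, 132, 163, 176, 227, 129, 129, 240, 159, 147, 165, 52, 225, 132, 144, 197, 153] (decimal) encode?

Byte at offset 0: 0xF0 = 11110000 → 4-byte char (#1). Advance 4.
Byte at offset 4: 0xE4 = 11100100 → 3-byte char (#2). Advance 3.
Byte at offset 7: 0xF4 = 11110100 → 4-byte char (#3). Advance 4.
Byte at offset 11: 0xE3 = 11100011 → 3-byte char (#4). Advance 3.
Byte at offset 14: 0xF0 = 11110000 → 4-byte char (#5). Advance 4.
Byte at offset 18: 0x34 = 00110100 → 1-byte char (#6). Advance 1.
Byte at offset 19: 0xE1 = 11100001 → 3-byte char (#7). Advance 3.
Byte at offset 22: 0xC5 = 11000101 → 2-byte char (#8). Advance 2.
Reached end at offset 24 after 8 code points.

8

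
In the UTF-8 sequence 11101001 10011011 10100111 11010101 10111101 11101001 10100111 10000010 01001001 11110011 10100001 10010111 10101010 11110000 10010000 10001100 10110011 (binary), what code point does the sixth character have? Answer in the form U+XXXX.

Offset 0: leading byte 0xE9 = 11101001 → 3-byte char #1 = E9 9B A7.
Offset 3: leading byte 0xD5 = 11010101 → 2-byte char #2 = D5 BD.
Offset 5: leading byte 0xE9 = 11101001 → 3-byte char #3 = E9 A7 82.
Offset 8: leading byte 0x49 = 01001001 → 1-byte char #4 = 49.
Offset 9: leading byte 0xF3 = 11110011 → 4-byte char #5 = F3 A1 97 AA.
Offset 13: leading byte 0xF0 = 11110000 → 4-byte char #6 = F0 90 8C B3.
Leading byte 0xF0 = 11110000 matches 11110xxx → 4-byte sequence.
Byte 1: 0xF0 = 11110000, payload 000 (3 bits).
Byte 2: 0x90 = 10010000 (10xxxxxx ✓), payload 010000.
Byte 3: 0x8C = 10001100 (10xxxxxx ✓), payload 001100.
Byte 4: 0xB3 = 10110011 (10xxxxxx ✓), payload 110011.
Concatenate: 000010000001100110011 = 0x10333 (21 bits → U+10333).

U+10333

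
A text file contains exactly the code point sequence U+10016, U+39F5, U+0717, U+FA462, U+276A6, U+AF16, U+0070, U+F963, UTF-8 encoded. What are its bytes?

U+10016: 4-byte form → F0 90 80 96.
U+39F5: 3-byte form → E3 A7 B5.
U+0717: 2-byte form → DC 97.
U+FA462: 4-byte form → F3 BA 91 A2.
U+276A6: 4-byte form → F0 A7 9A A6.
U+AF16: 3-byte form → EA BC 96.
U+0070: 1-byte form → 70.
U+F963: 3-byte form → EF A5 A3.
Concatenated (24 bytes): F0 90 80 96 E3 A7 B5 DC 97 F3 BA 91 A2 F0 A7 9A A6 EA BC 96 70 EF A5 A3.

F0 90 80 96 E3 A7 B5 DC 97 F3 BA 91 A2 F0 A7 9A A6 EA BC 96 70 EF A5 A3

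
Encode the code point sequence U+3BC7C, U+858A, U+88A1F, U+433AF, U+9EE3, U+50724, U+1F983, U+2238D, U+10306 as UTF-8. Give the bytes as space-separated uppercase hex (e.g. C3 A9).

U+3BC7C: 4-byte form → F0 BB B1 BC.
U+858A: 3-byte form → E8 96 8A.
U+88A1F: 4-byte form → F2 88 A8 9F.
U+433AF: 4-byte form → F1 83 8E AF.
U+9EE3: 3-byte form → E9 BB A3.
U+50724: 4-byte form → F1 90 9C A4.
U+1F983: 4-byte form → F0 9F A6 83.
U+2238D: 4-byte form → F0 A2 8E 8D.
U+10306: 4-byte form → F0 90 8C 86.
Concatenated (34 bytes): F0 BB B1 BC E8 96 8A F2 88 A8 9F F1 83 8E AF E9 BB A3 F1 90 9C A4 F0 9F A6 83 F0 A2 8E 8D F0 90 8C 86.

F0 BB B1 BC E8 96 8A F2 88 A8 9F F1 83 8E AF E9 BB A3 F1 90 9C A4 F0 9F A6 83 F0 A2 8E 8D F0 90 8C 86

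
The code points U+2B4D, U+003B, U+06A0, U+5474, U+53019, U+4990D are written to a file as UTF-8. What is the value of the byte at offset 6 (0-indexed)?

U+2B4D → 3-byte form E2 AD 8D at offsets 0–2.
U+003B → 1-byte form 3B at offsets 3–3.
U+06A0 → 2-byte form DA A0 at offsets 4–5.
U+5474 → 3-byte form E5 91 B4 at offsets 6–8.
Offset 6 falls in char 4's range; it's byte 1 of E5 91 B4 = 0xE5.

0xE5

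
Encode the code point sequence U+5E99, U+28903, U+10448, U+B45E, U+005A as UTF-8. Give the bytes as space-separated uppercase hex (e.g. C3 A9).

E5 BA 99 F0 A8 A4 83 F0 90 91 88 EB 91 9E 5A

U+5E99: 3-byte form → E5 BA 99.
U+28903: 4-byte form → F0 A8 A4 83.
U+10448: 4-byte form → F0 90 91 88.
U+B45E: 3-byte form → EB 91 9E.
U+005A: 1-byte form → 5A.
Concatenated (15 bytes): E5 BA 99 F0 A8 A4 83 F0 90 91 88 EB 91 9E 5A.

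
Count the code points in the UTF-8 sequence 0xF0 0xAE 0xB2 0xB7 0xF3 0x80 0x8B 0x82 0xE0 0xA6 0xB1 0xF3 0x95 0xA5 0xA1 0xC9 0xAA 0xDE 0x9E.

Byte at offset 0: 0xF0 = 11110000 → 4-byte char (#1). Advance 4.
Byte at offset 4: 0xF3 = 11110011 → 4-byte char (#2). Advance 4.
Byte at offset 8: 0xE0 = 11100000 → 3-byte char (#3). Advance 3.
Byte at offset 11: 0xF3 = 11110011 → 4-byte char (#4). Advance 4.
Byte at offset 15: 0xC9 = 11001001 → 2-byte char (#5). Advance 2.
Byte at offset 17: 0xDE = 11011110 → 2-byte char (#6). Advance 2.
Reached end at offset 19 after 6 code points.

6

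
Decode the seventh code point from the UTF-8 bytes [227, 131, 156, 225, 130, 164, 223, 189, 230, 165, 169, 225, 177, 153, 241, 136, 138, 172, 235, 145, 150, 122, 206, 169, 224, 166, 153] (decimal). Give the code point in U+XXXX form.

U+B456

Offset 0: leading byte 0xE3 = 11100011 → 3-byte char #1 = E3 83 9C.
Offset 3: leading byte 0xE1 = 11100001 → 3-byte char #2 = E1 82 A4.
Offset 6: leading byte 0xDF = 11011111 → 2-byte char #3 = DF BD.
Offset 8: leading byte 0xE6 = 11100110 → 3-byte char #4 = E6 A5 A9.
Offset 11: leading byte 0xE1 = 11100001 → 3-byte char #5 = E1 B1 99.
Offset 14: leading byte 0xF1 = 11110001 → 4-byte char #6 = F1 88 8A AC.
Offset 18: leading byte 0xEB = 11101011 → 3-byte char #7 = EB 91 96.
Leading byte 0xEB = 11101011 matches 1110xxxx → 3-byte sequence.
Byte 1: 0xEB = 11101011, payload 1011 (4 bits).
Byte 2: 0x91 = 10010001 (10xxxxxx ✓), payload 010001.
Byte 3: 0x96 = 10010110 (10xxxxxx ✓), payload 010110.
Concatenate: 1011010001010110 = 0xB456 (16 bits → U+B456).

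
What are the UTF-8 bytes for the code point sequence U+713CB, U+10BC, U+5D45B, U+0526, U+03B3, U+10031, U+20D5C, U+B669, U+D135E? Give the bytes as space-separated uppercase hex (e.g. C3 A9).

U+713CB: 4-byte form → F1 B1 8F 8B.
U+10BC: 3-byte form → E1 82 BC.
U+5D45B: 4-byte form → F1 9D 91 9B.
U+0526: 2-byte form → D4 A6.
U+03B3: 2-byte form → CE B3.
U+10031: 4-byte form → F0 90 80 B1.
U+20D5C: 4-byte form → F0 A0 B5 9C.
U+B669: 3-byte form → EB 99 A9.
U+D135E: 4-byte form → F3 91 8D 9E.
Concatenated (30 bytes): F1 B1 8F 8B E1 82 BC F1 9D 91 9B D4 A6 CE B3 F0 90 80 B1 F0 A0 B5 9C EB 99 A9 F3 91 8D 9E.

F1 B1 8F 8B E1 82 BC F1 9D 91 9B D4 A6 CE B3 F0 90 80 B1 F0 A0 B5 9C EB 99 A9 F3 91 8D 9E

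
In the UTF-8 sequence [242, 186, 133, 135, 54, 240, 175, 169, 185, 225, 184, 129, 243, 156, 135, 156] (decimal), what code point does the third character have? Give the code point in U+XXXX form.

U+2FA79

Offset 0: leading byte 0xF2 = 11110010 → 4-byte char #1 = F2 BA 85 87.
Offset 4: leading byte 0x36 = 00110110 → 1-byte char #2 = 36.
Offset 5: leading byte 0xF0 = 11110000 → 4-byte char #3 = F0 AF A9 B9.
Leading byte 0xF0 = 11110000 matches 11110xxx → 4-byte sequence.
Byte 1: 0xF0 = 11110000, payload 000 (3 bits).
Byte 2: 0xAF = 10101111 (10xxxxxx ✓), payload 101111.
Byte 3: 0xA9 = 10101001 (10xxxxxx ✓), payload 101001.
Byte 4: 0xB9 = 10111001 (10xxxxxx ✓), payload 111001.
Concatenate: 000101111101001111001 = 0x2FA79 (21 bits → U+2FA79).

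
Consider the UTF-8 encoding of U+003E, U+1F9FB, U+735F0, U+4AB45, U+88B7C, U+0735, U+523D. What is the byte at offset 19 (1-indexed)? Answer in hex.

1-indexed offset 19 is 0-indexed offset 18.
U+003E → 1-byte form 3E at offsets 0–0.
U+1F9FB → 4-byte form F0 9F A7 BB at offsets 1–4.
U+735F0 → 4-byte form F1 B3 97 B0 at offsets 5–8.
U+4AB45 → 4-byte form F1 8A AD 85 at offsets 9–12.
U+88B7C → 4-byte form F2 88 AD BC at offsets 13–16.
U+0735 → 2-byte form DC B5 at offsets 17–18.
Offset 18 falls in char 6's range; it's byte 2 of DC B5 = 0xB5.

0xB5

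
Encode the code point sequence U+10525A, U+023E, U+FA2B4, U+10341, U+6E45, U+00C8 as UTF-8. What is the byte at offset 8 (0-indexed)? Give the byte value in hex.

U+10525A → 4-byte form F4 85 89 9A at offsets 0–3.
U+023E → 2-byte form C8 BE at offsets 4–5.
U+FA2B4 → 4-byte form F3 BA 8A B4 at offsets 6–9.
Offset 8 falls in char 3's range; it's byte 3 of F3 BA 8A B4 = 0x8A.

0x8A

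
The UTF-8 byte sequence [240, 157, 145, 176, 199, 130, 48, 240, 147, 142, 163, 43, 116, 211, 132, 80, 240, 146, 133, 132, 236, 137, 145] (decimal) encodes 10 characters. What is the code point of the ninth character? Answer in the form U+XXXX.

Offset 0: leading byte 0xF0 = 11110000 → 4-byte char #1 = F0 9D 91 B0.
Offset 4: leading byte 0xC7 = 11000111 → 2-byte char #2 = C7 82.
Offset 6: leading byte 0x30 = 00110000 → 1-byte char #3 = 30.
Offset 7: leading byte 0xF0 = 11110000 → 4-byte char #4 = F0 93 8E A3.
Offset 11: leading byte 0x2B = 00101011 → 1-byte char #5 = 2B.
Offset 12: leading byte 0x74 = 01110100 → 1-byte char #6 = 74.
Offset 13: leading byte 0xD3 = 11010011 → 2-byte char #7 = D3 84.
Offset 15: leading byte 0x50 = 01010000 → 1-byte char #8 = 50.
Offset 16: leading byte 0xF0 = 11110000 → 4-byte char #9 = F0 92 85 84.
Leading byte 0xF0 = 11110000 matches 11110xxx → 4-byte sequence.
Byte 1: 0xF0 = 11110000, payload 000 (3 bits).
Byte 2: 0x92 = 10010010 (10xxxxxx ✓), payload 010010.
Byte 3: 0x85 = 10000101 (10xxxxxx ✓), payload 000101.
Byte 4: 0x84 = 10000100 (10xxxxxx ✓), payload 000100.
Concatenate: 000010010000101000100 = 0x12144 (21 bits → U+12144).

U+12144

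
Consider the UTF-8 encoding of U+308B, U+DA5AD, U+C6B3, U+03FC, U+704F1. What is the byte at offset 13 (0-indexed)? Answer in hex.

U+308B → 3-byte form E3 82 8B at offsets 0–2.
U+DA5AD → 4-byte form F3 9A 96 AD at offsets 3–6.
U+C6B3 → 3-byte form EC 9A B3 at offsets 7–9.
U+03FC → 2-byte form CF BC at offsets 10–11.
U+704F1 → 4-byte form F1 B0 93 B1 at offsets 12–15.
Offset 13 falls in char 5's range; it's byte 2 of F1 B0 93 B1 = 0xB0.

0xB0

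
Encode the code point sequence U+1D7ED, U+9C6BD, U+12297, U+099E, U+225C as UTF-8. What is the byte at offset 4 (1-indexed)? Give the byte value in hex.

0xAD

1-indexed offset 4 is 0-indexed offset 3.
U+1D7ED → 4-byte form F0 9D 9F AD at offsets 0–3.
Offset 3 falls in char 1's range; it's byte 4 of F0 9D 9F AD = 0xAD.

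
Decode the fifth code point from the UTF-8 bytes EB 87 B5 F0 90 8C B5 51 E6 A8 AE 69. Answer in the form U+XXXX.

U+0069

Offset 0: leading byte 0xEB = 11101011 → 3-byte char #1 = EB 87 B5.
Offset 3: leading byte 0xF0 = 11110000 → 4-byte char #2 = F0 90 8C B5.
Offset 7: leading byte 0x51 = 01010001 → 1-byte char #3 = 51.
Offset 8: leading byte 0xE6 = 11100110 → 3-byte char #4 = E6 A8 AE.
Offset 11: leading byte 0x69 = 01101001 → 1-byte char #5 = 69.
Leading byte 0x69 = 01101001 matches 0xxxxxxx → 1-byte sequence.
Byte 1: 0x69 = 01101001, payload 1101001 (7 bits).
Concatenate: 1101001 = 0x69 (7 bits → U+0069).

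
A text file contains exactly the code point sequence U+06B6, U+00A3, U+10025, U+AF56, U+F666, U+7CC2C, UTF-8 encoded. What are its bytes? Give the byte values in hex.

DA B6 C2 A3 F0 90 80 A5 EA BD 96 EF 99 A6 F1 BC B0 AC

U+06B6: 2-byte form → DA B6.
U+00A3: 2-byte form → C2 A3.
U+10025: 4-byte form → F0 90 80 A5.
U+AF56: 3-byte form → EA BD 96.
U+F666: 3-byte form → EF 99 A6.
U+7CC2C: 4-byte form → F1 BC B0 AC.
Concatenated (18 bytes): DA B6 C2 A3 F0 90 80 A5 EA BD 96 EF 99 A6 F1 BC B0 AC.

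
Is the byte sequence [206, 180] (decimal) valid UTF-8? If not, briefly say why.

Leading byte 0xCE = 11001110 → 2-byte form.
Continuation bytes 0xB4=10110100 all match 10xxxxxx.
Decoded value 0x3B4 is ≥ 0x80 (shortest form) and not a surrogate.

valid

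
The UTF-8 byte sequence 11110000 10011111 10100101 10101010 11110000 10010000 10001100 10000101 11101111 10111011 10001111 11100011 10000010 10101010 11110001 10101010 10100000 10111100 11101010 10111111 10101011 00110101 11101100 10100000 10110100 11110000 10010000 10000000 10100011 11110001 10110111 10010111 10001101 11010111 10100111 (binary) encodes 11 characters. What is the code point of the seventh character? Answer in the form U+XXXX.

Offset 0: leading byte 0xF0 = 11110000 → 4-byte char #1 = F0 9F A5 AA.
Offset 4: leading byte 0xF0 = 11110000 → 4-byte char #2 = F0 90 8C 85.
Offset 8: leading byte 0xEF = 11101111 → 3-byte char #3 = EF BB 8F.
Offset 11: leading byte 0xE3 = 11100011 → 3-byte char #4 = E3 82 AA.
Offset 14: leading byte 0xF1 = 11110001 → 4-byte char #5 = F1 AA A0 BC.
Offset 18: leading byte 0xEA = 11101010 → 3-byte char #6 = EA BF AB.
Offset 21: leading byte 0x35 = 00110101 → 1-byte char #7 = 35.
Leading byte 0x35 = 00110101 matches 0xxxxxxx → 1-byte sequence.
Byte 1: 0x35 = 00110101, payload 0110101 (7 bits).
Concatenate: 0110101 = 0x35 (7 bits → U+0035).

U+0035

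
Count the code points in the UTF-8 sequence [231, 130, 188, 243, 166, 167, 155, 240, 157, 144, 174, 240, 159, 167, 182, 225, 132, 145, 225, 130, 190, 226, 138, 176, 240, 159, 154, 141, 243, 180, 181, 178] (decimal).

9

Byte at offset 0: 0xE7 = 11100111 → 3-byte char (#1). Advance 3.
Byte at offset 3: 0xF3 = 11110011 → 4-byte char (#2). Advance 4.
Byte at offset 7: 0xF0 = 11110000 → 4-byte char (#3). Advance 4.
Byte at offset 11: 0xF0 = 11110000 → 4-byte char (#4). Advance 4.
Byte at offset 15: 0xE1 = 11100001 → 3-byte char (#5). Advance 3.
Byte at offset 18: 0xE1 = 11100001 → 3-byte char (#6). Advance 3.
Byte at offset 21: 0xE2 = 11100010 → 3-byte char (#7). Advance 3.
Byte at offset 24: 0xF0 = 11110000 → 4-byte char (#8). Advance 4.
Byte at offset 28: 0xF3 = 11110011 → 4-byte char (#9). Advance 4.
Reached end at offset 32 after 9 code points.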